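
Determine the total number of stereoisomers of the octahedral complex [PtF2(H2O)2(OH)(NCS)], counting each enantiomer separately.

8

The six octahedral sites form three mutually perpendicular trans pairs.
There are 6 geometric isomers: F trans, H2O trans; F trans, H2O cis; F cis, H2O cis (3 arrangements, 2 chiral); F cis, H2O trans.
Of these, 2 lack any improper symmetry element and so occur as enantiomeric pairs, giving 6 + 2 = 8 stereoisomers in total.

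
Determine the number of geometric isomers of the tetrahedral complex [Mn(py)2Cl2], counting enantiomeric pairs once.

Only one geometric arrangement is possible.

1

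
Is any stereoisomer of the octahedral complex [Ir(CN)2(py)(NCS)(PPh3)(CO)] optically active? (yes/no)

In an octahedral complex each vertex has one trans partner and four cis neighbours.
Exhaustive case analysis gives 9 geometric isomers.
Of these, 6 lack any improper symmetry element and so occur as enantiomeric pairs, giving 9 + 6 = 15 stereoisomers in total.

yes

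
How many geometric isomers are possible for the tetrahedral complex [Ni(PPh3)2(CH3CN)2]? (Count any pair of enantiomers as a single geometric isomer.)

1

In a tetrahedral complex all four positions are equivalent and every pair of ligands is adjacent — there is no cis/trans distinction.
Only one geometric arrangement is possible.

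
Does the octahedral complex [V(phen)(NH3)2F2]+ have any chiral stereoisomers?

yes

Each phen is bidentate and must span two cis positions.
The distinct arrangements are (3 in all): NH3 cis, F trans; NH3 cis, F cis (chiral); NH3 trans, F cis.
One of these lacks any improper symmetry element and so occurs as an enantiomeric pair, giving 3 + 1 = 4 stereoisomers in total.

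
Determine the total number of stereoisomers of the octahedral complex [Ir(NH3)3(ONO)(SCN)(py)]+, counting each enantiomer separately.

5

Working through the distinct placements yields 4 geometric isomers: NH3 mer (3 arrangements); NH3 fac (chiral).
One of these lacks any improper symmetry element and so occurs as an enantiomeric pair, giving 4 + 1 = 5 stereoisomers in total.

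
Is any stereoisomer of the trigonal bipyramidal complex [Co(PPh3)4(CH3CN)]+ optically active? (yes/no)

In a trigonal bipyramid the two axial positions differ from the three equatorial ones.
Working through the distinct placements yields 2 geometric isomers: CH3CN axial; CH3CN equatorial.
Each arrangement has an internal mirror plane or centre of symmetry, so none is chiral.

no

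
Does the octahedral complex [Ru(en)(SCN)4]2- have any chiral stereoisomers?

no

An octahedron has six vertices in three trans pairs; every non-trans pair is cis.
Each en is bidentate and must span two cis positions.
Only one geometric arrangement is possible.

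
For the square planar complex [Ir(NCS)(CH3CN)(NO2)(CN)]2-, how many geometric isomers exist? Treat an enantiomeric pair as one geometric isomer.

3

A square has two trans pairs of vertices; adjacent vertices are cis.
The distinct arrangements are (3 in all): (CH3CN/NCS trans, CN/NO2 trans); (CH3CN/NO2 trans, CN/NCS trans); (CH3CN/CN trans, NCS/NO2 trans).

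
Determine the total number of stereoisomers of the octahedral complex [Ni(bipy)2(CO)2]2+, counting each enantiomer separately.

3

In an octahedral complex each vertex has one trans partner and four cis neighbours.
Each bipy is bidentate and must span two cis positions.
There are 2 geometric isomers: CO trans; CO cis (chiral).
One of these lacks any improper symmetry element and so occurs as an enantiomeric pair, giving 2 + 1 = 3 stereoisomers in total.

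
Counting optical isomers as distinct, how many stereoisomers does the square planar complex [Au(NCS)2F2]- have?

In a square planar complex each vertex has one trans partner and two cis neighbours.
Systematic placement gives 2 geometric isomers: NCS cis; NCS trans.
Each arrangement has an internal mirror plane or centre of symmetry, so none is chiral.

2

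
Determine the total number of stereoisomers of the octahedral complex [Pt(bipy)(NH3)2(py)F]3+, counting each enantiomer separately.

An octahedron has six vertices in three trans pairs; every non-trans pair is cis.
Each bipy is bidentate and must span two cis positions.
Working through the distinct placements yields 4 geometric isomers: NH3 cis (3 arrangements, 2 chiral); NH3 trans.
Of these, 2 lack any improper symmetry element and so occur as enantiomeric pairs, giving 4 + 2 = 6 stereoisomers in total.

6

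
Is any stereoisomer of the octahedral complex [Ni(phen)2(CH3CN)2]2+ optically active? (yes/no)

yes

Each phen is bidentate and must span two cis positions.
The distinct arrangements are (2 in all): CH3CN trans; CH3CN cis (chiral).
One of these lacks any improper symmetry element and so occurs as an enantiomeric pair, giving 2 + 1 = 3 stereoisomers in total.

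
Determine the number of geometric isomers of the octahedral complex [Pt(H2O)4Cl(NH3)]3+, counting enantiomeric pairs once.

In an octahedral complex each vertex has one trans partner and four cis neighbours.
There are 2 geometric isomers: Cl and NH3 mutually cis; Cl and NH3 mutually trans.

2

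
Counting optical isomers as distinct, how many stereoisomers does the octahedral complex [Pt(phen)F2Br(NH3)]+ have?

The six octahedral sites form three mutually perpendicular trans pairs.
Each phen is bidentate and must span two cis positions.
Working through the distinct placements yields 4 geometric isomers: F cis (3 arrangements, 2 chiral); F trans.
Of these, 2 lack any improper symmetry element and so occur as enantiomeric pairs, giving 4 + 2 = 6 stereoisomers in total.

6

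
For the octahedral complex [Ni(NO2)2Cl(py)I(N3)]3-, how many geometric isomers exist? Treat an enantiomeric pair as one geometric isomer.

In an octahedral complex each vertex has one trans partner and four cis neighbours.
Placing the ligands in turn and identifying arrangements related by rotation or reflection leaves 9 distinct geometric isomers.

9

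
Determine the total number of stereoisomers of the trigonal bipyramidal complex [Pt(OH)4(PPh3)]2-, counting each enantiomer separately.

2

In a trigonal bipyramid the two axial positions differ from the three equatorial ones.
The distinct arrangements are (2 in all): PPh3 equatorial; PPh3 axial.
Each arrangement has an internal mirror plane or centre of symmetry, so none is chiral.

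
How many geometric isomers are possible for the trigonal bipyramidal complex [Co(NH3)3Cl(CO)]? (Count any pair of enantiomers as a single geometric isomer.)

Working through the distinct placements yields 4 geometric isomers: Cl axial, CO axial; Cl equatorial, CO axial; Cl axial, CO equatorial; Cl equatorial, CO equatorial.

4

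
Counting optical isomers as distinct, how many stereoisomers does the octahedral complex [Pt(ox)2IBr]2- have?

An octahedron has six vertices in three trans pairs; every non-trans pair is cis.
Each ox is bidentate and must span two cis positions.
The distinct arrangements are (2 in all): I and Br mutually trans; I and Br mutually cis (chiral).
One of these lacks any improper symmetry element and so occurs as an enantiomeric pair, giving 2 + 1 = 3 stereoisomers in total.

3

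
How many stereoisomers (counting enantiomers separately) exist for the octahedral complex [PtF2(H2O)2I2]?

Working through the distinct placements yields 5 geometric isomers: F trans, H2O trans, I trans; F trans, H2O cis, I cis; F cis, H2O cis, I trans; F cis, H2O cis, I cis (chiral); F cis, H2O trans, I cis.
One of these lacks any improper symmetry element and so occurs as an enantiomeric pair, giving 5 + 1 = 6 stereoisomers in total.

6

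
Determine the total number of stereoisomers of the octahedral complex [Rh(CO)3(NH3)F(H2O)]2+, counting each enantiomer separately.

The distinct arrangements are (4 in all): CO mer (3 arrangements); CO fac (chiral).
One of these lacks any improper symmetry element and so occurs as an enantiomeric pair, giving 4 + 1 = 5 stereoisomers in total.

5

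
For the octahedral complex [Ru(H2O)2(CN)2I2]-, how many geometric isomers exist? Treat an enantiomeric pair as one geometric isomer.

Working through the distinct placements yields 5 geometric isomers: H2O trans, CN trans, I trans; H2O cis, CN trans, I cis; H2O cis, CN cis, I trans; H2O cis, CN cis, I cis (chiral); H2O trans, CN cis, I cis.

5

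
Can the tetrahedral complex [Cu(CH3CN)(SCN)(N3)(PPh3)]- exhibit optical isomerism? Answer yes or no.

yes

All four vertices of a tetrahedron are equivalent and mutually adjacent, so cis/trans isomerism cannot arise.
Only one geometric arrangement is possible; it has no improper symmetry element, so it exists as a pair of enantiomers (2 stereoisomers).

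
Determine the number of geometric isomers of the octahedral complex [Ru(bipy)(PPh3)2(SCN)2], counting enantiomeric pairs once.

3

Each bipy is bidentate and must span two cis positions.
Working through the distinct placements yields 3 geometric isomers: PPh3 trans, SCN cis; PPh3 cis, SCN cis (chiral); PPh3 cis, SCN trans.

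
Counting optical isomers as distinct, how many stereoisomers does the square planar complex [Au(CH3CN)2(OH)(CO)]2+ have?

2

A square has two trans pairs of vertices; adjacent vertices are cis.
Working through the distinct placements yields 2 geometric isomers: CH3CN cis; CH3CN trans.
Each arrangement has an internal mirror plane or centre of symmetry, so none is chiral.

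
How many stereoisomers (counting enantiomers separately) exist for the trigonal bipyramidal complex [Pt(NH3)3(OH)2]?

3

A trigonal bipyramid has two axial and three equatorial sites, which are chemically inequivalent.
Working through the distinct placements yields 3 geometric isomers: OH both equatorial; OH one axial, one equatorial; OH both axial.
Each arrangement has an internal mirror plane or centre of symmetry, so none is chiral.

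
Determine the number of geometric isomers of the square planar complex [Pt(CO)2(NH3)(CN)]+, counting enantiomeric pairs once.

2

A square has two trans pairs of vertices; adjacent vertices are cis.
Working through the distinct placements yields 2 geometric isomers: CO cis; CO trans.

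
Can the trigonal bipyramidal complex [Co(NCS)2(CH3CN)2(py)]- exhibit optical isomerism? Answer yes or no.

A trigonal bipyramid has two axial and three equatorial sites, which are chemically inequivalent.
Exhaustive case analysis gives 5 geometric isomers.
One of these lacks any improper symmetry element and so occurs as an enantiomeric pair, giving 5 + 1 = 6 stereoisomers in total.

yes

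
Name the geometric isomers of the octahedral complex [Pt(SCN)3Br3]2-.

fac and mer

In an octahedral complex each vertex has one trans partner and four cis neighbours.
There are 2 geometric isomers: SCN mer; SCN fac.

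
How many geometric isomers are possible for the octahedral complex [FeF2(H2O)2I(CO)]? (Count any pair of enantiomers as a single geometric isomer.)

An octahedron has six vertices in three trans pairs; every non-trans pair is cis.
Systematic placement gives 6 geometric isomers: F cis, H2O cis (3 arrangements, 2 chiral); F cis, H2O trans; F trans, H2O cis; F trans, H2O trans.

6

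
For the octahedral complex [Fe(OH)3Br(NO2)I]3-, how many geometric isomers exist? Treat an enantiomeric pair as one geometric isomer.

Working through the distinct placements yields 4 geometric isomers: OH mer (3 arrangements); OH fac (chiral).

4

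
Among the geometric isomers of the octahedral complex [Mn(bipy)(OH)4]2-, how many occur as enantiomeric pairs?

An octahedron has six vertices in three trans pairs; every non-trans pair is cis.
Each bipy is bidentate and must span two cis positions.
Only one geometric arrangement is possible.

0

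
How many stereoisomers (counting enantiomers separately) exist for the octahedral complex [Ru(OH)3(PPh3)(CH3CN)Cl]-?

5

The distinct arrangements are (4 in all): OH mer (3 arrangements); OH fac (chiral).
One of these lacks any improper symmetry element and so occurs as an enantiomeric pair, giving 4 + 1 = 5 stereoisomers in total.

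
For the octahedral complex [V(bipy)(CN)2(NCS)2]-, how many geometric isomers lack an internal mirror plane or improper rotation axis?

1

Each bipy is bidentate and must span two cis positions.
The distinct arrangements are (3 in all): CN trans, NCS cis; CN cis, NCS cis (chiral); CN cis, NCS trans.
One of these lacks any improper symmetry element and so occurs as an enantiomeric pair, giving 3 + 1 = 4 stereoisomers in total.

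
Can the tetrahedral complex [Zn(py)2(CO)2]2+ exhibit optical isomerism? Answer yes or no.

no

Only one geometric arrangement is possible.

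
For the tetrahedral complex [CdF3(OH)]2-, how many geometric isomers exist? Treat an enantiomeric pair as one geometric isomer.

1

All four vertices of a tetrahedron are equivalent and mutually adjacent, so cis/trans isomerism cannot arise.
Only one geometric arrangement is possible.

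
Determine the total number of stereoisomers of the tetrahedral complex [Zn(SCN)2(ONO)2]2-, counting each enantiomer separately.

In a tetrahedral complex all four positions are equivalent and every pair of ligands is adjacent — there is no cis/trans distinction.
Only one geometric arrangement is possible.

1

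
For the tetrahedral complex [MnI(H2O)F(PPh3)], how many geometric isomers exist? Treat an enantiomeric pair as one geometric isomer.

Only one geometric arrangement is possible; it has no improper symmetry element, so it exists as a pair of enantiomers (2 stereoisomers).

1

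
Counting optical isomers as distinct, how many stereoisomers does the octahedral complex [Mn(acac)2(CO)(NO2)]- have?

3

Each acac is bidentate and must span two cis positions.
The distinct arrangements are (2 in all): CO and NO2 mutually trans; CO and NO2 mutually cis (chiral).
One of these lacks any improper symmetry element and so occurs as an enantiomeric pair, giving 2 + 1 = 3 stereoisomers in total.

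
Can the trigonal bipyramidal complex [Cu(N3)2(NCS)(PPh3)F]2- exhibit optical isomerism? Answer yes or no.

A trigonal bipyramid has two axial and three equatorial sites, which are chemically inequivalent.
Placing the ligands in turn and identifying arrangements related by rotation or reflection leaves 7 distinct geometric isomers.
Of these, 3 lack any improper symmetry element and so occur as enantiomeric pairs, giving 7 + 3 = 10 stereoisomers in total.

yes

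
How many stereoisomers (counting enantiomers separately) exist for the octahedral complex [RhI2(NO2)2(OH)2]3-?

6

In an octahedral complex each vertex has one trans partner and four cis neighbours.
There are 5 geometric isomers: I trans, NO2 trans, OH trans; I trans, NO2 cis, OH cis; I cis, NO2 cis, OH trans; I cis, NO2 cis, OH cis (chiral); I cis, NO2 trans, OH cis.
One of these lacks any improper symmetry element and so occurs as an enantiomeric pair, giving 5 + 1 = 6 stereoisomers in total.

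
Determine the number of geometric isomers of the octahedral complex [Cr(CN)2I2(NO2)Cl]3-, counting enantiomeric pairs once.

6

In an octahedral complex each vertex has one trans partner and four cis neighbours.
Systematic placement gives 6 geometric isomers: CN trans, I cis; CN trans, I trans; CN cis, I cis (3 arrangements, 2 chiral); CN cis, I trans.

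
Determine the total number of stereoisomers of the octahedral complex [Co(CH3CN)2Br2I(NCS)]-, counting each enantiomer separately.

The six octahedral sites form three mutually perpendicular trans pairs.
The distinct arrangements are (6 in all): CH3CN trans, Br trans; CH3CN cis, Br trans; CH3CN cis, Br cis (3 arrangements, 2 chiral); CH3CN trans, Br cis.
Of these, 2 lack any improper symmetry element and so occur as enantiomeric pairs, giving 6 + 2 = 8 stereoisomers in total.

8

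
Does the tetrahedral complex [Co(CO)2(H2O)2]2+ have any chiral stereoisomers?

All four vertices of a tetrahedron are equivalent and mutually adjacent, so cis/trans isomerism cannot arise.
Only one geometric arrangement is possible.

no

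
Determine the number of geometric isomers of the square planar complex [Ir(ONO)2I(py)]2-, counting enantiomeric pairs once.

2

In a square planar complex each vertex has one trans partner and two cis neighbours.
Systematic placement gives 2 geometric isomers: ONO cis; ONO trans.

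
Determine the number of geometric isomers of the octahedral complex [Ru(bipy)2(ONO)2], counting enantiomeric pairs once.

In an octahedral complex each vertex has one trans partner and four cis neighbours.
Each bipy is bidentate and must span two cis positions.
There are 2 geometric isomers: ONO trans; ONO cis (chiral).

2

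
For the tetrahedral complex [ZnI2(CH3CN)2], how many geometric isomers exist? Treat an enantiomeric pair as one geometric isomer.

Only one geometric arrangement is possible.

1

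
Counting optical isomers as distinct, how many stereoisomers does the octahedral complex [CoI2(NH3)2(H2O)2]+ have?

The distinct arrangements are (5 in all): I trans, NH3 trans, H2O trans; I cis, NH3 cis, H2O trans; I cis, NH3 trans, H2O cis; I cis, NH3 cis, H2O cis (chiral); I trans, NH3 cis, H2O cis.
One of these lacks any improper symmetry element and so occurs as an enantiomeric pair, giving 5 + 1 = 6 stereoisomers in total.

6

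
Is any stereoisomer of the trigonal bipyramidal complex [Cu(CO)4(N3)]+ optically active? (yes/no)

Working through the distinct placements yields 2 geometric isomers: N3 equatorial; N3 axial.
Each arrangement has an internal mirror plane or centre of symmetry, so none is chiral.

no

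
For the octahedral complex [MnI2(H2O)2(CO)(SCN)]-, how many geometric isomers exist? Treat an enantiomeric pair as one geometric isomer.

6

Working through the distinct placements yields 6 geometric isomers: I cis, H2O cis (3 arrangements, 2 chiral); I trans, H2O cis; I cis, H2O trans; I trans, H2O trans.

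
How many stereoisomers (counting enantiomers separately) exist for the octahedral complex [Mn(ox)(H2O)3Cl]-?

2

Each ox is bidentate and must span two cis positions.
Systematic placement gives 2 geometric isomers: H2O fac; H2O mer.
Each arrangement has an internal mirror plane or centre of symmetry, so none is chiral.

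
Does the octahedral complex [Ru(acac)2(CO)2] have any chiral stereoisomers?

yes

An octahedron has six vertices in three trans pairs; every non-trans pair is cis.
Each acac is bidentate and must span two cis positions.
Working through the distinct placements yields 2 geometric isomers: CO trans; CO cis (chiral).
One of these lacks any improper symmetry element and so occurs as an enantiomeric pair, giving 2 + 1 = 3 stereoisomers in total.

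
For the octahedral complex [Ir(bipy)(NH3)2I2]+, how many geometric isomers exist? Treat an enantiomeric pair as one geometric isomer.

In an octahedral complex each vertex has one trans partner and four cis neighbours.
Each bipy is bidentate and must span two cis positions.
Systematic placement gives 3 geometric isomers: NH3 cis, I trans; NH3 cis, I cis (chiral); NH3 trans, I cis.

3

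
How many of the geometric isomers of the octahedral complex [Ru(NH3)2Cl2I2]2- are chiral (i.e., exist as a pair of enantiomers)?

In an octahedral complex each vertex has one trans partner and four cis neighbours.
There are 5 geometric isomers: NH3 trans, Cl trans, I trans; NH3 cis, Cl trans, I cis; NH3 trans, Cl cis, I cis; NH3 cis, Cl cis, I cis (chiral); NH3 cis, Cl cis, I trans.
One of these lacks any improper symmetry element and so occurs as an enantiomeric pair, giving 5 + 1 = 6 stereoisomers in total.

1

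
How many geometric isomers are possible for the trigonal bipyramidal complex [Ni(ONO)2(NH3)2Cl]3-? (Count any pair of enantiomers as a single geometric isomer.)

5

A trigonal bipyramid has two axial and three equatorial sites, which are chemically inequivalent.
Systematic enumeration (placing each ligand type in turn and discarding arrangements equivalent by rotation or reflection) gives 5 geometric isomers.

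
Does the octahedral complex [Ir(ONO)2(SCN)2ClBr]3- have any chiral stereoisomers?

yes

In an octahedral complex each vertex has one trans partner and four cis neighbours.
Working through the distinct placements yields 6 geometric isomers: ONO trans, SCN trans; ONO cis, SCN cis (3 arrangements, 2 chiral); ONO cis, SCN trans; ONO trans, SCN cis.
Of these, 2 lack any improper symmetry element and so occur as enantiomeric pairs, giving 6 + 2 = 8 stereoisomers in total.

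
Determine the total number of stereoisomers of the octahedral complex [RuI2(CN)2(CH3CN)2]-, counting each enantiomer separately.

An octahedron has six vertices in three trans pairs; every non-trans pair is cis.
Systematic placement gives 5 geometric isomers: I trans, CN trans, CH3CN trans; I cis, CN cis, CH3CN trans; I trans, CN cis, CH3CN cis; I cis, CN cis, CH3CN cis (chiral); I cis, CN trans, CH3CN cis.
One of these lacks any improper symmetry element and so occurs as an enantiomeric pair, giving 5 + 1 = 6 stereoisomers in total.

6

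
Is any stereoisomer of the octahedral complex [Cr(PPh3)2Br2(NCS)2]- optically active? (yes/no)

yes

Systematic placement gives 5 geometric isomers: PPh3 trans, Br trans, NCS trans; PPh3 cis, Br trans, NCS cis; PPh3 trans, Br cis, NCS cis; PPh3 cis, Br cis, NCS cis (chiral); PPh3 cis, Br cis, NCS trans.
One of these lacks any improper symmetry element and so occurs as an enantiomeric pair, giving 5 + 1 = 6 stereoisomers in total.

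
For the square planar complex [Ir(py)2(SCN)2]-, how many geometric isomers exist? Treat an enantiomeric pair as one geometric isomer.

2

A square has two trans pairs of vertices; adjacent vertices are cis.
Systematic placement gives 2 geometric isomers: py cis; py trans.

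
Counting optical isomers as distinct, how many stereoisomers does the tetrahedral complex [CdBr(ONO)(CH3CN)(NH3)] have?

All four vertices of a tetrahedron are equivalent and mutually adjacent, so cis/trans isomerism cannot arise.
Only one geometric arrangement is possible; it has no improper symmetry element, so it exists as a pair of enantiomers (2 stereoisomers).

2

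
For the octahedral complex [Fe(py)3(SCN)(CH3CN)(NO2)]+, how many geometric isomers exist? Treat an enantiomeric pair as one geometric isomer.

4

In an octahedral complex each vertex has one trans partner and four cis neighbours.
The distinct arrangements are (4 in all): py mer (3 arrangements); py fac (chiral).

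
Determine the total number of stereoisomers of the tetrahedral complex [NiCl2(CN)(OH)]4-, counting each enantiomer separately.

1

In a tetrahedral complex all four positions are equivalent and every pair of ligands is adjacent — there is no cis/trans distinction.
Only one geometric arrangement is possible.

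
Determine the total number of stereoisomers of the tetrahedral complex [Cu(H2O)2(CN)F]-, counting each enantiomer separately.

All four vertices of a tetrahedron are equivalent and mutually adjacent, so cis/trans isomerism cannot arise.
Only one geometric arrangement is possible.

1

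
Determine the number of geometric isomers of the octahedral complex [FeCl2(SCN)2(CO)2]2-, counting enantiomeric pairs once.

5

In an octahedral complex each vertex has one trans partner and four cis neighbours.
There are 5 geometric isomers: Cl trans, SCN trans, CO trans; Cl cis, SCN cis, CO trans; Cl cis, SCN trans, CO cis; Cl cis, SCN cis, CO cis (chiral); Cl trans, SCN cis, CO cis.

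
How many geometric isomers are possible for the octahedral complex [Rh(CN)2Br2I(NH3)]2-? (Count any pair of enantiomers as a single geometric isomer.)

6

The six octahedral sites form three mutually perpendicular trans pairs.
Systematic placement gives 6 geometric isomers: CN trans, Br trans; CN cis, Br trans; CN cis, Br cis (3 arrangements, 2 chiral); CN trans, Br cis.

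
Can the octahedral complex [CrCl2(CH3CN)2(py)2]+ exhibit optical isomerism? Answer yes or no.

yes

The six octahedral sites form three mutually perpendicular trans pairs.
There are 5 geometric isomers: Cl trans, CH3CN trans, py trans; Cl cis, CH3CN trans, py cis; Cl cis, CH3CN cis, py trans; Cl cis, CH3CN cis, py cis (chiral); Cl trans, CH3CN cis, py cis.
One of these lacks any improper symmetry element and so occurs as an enantiomeric pair, giving 5 + 1 = 6 stereoisomers in total.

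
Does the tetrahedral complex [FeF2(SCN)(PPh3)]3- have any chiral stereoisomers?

no

All four vertices of a tetrahedron are equivalent and mutually adjacent, so cis/trans isomerism cannot arise.
Only one geometric arrangement is possible.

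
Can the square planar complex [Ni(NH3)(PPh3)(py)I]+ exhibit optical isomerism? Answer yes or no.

In a square planar complex each vertex has one trans partner and two cis neighbours.
Systematic placement gives 3 geometric isomers: (I/PPh3 trans, NH3/py trans); (I/py trans, NH3/PPh3 trans); (I/NH3 trans, PPh3/py trans).
Each arrangement has an internal mirror plane or centre of symmetry, so none is chiral.

no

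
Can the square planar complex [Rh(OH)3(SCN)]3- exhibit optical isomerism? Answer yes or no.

no

A square has two trans pairs of vertices; adjacent vertices are cis.
Only one geometric arrangement is possible.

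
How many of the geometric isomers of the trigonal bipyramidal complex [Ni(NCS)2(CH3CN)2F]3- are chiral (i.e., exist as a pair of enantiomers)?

In a trigonal bipyramid the two axial positions differ from the three equatorial ones.
Exhaustive case analysis gives 5 geometric isomers.
One of these lacks any improper symmetry element and so occurs as an enantiomeric pair, giving 5 + 1 = 6 stereoisomers in total.

1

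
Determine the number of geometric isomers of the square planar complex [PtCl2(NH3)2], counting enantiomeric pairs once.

2

In a square planar complex each vertex has one trans partner and two cis neighbours.
The distinct arrangements are (2 in all): Cl cis; Cl trans.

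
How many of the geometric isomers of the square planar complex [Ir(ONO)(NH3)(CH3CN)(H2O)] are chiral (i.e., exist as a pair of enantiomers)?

In a square planar complex each vertex has one trans partner and two cis neighbours.
Systematic placement gives 3 geometric isomers: (CH3CN/NH3 trans, H2O/ONO trans); (CH3CN/ONO trans, H2O/NH3 trans); (CH3CN/H2O trans, NH3/ONO trans).
Each arrangement has an internal mirror plane or centre of symmetry, so none is chiral.

0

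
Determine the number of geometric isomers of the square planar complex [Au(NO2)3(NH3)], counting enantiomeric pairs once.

A square has two trans pairs of vertices; adjacent vertices are cis.
Only one geometric arrangement is possible.

1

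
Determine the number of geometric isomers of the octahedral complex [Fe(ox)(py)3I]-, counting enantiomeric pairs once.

The six octahedral sites form three mutually perpendicular trans pairs.
Each ox is bidentate and must span two cis positions.
Systematic placement gives 2 geometric isomers: py mer; py fac.

2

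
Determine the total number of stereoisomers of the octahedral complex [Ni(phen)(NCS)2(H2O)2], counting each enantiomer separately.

An octahedron has six vertices in three trans pairs; every non-trans pair is cis.
Each phen is bidentate and must span two cis positions.
Working through the distinct placements yields 3 geometric isomers: NCS cis, H2O trans; NCS cis, H2O cis (chiral); NCS trans, H2O cis.
One of these lacks any improper symmetry element and so occurs as an enantiomeric pair, giving 3 + 1 = 4 stereoisomers in total.

4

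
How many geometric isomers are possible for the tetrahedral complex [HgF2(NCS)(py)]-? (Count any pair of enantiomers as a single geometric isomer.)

Only one geometric arrangement is possible.

1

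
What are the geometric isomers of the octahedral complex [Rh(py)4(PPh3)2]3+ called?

cis and trans

An octahedron has six vertices in three trans pairs; every non-trans pair is cis.
There are 2 geometric isomers: PPh3 trans; PPh3 cis.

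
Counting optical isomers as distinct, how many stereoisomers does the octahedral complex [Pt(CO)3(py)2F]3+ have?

The six octahedral sites form three mutually perpendicular trans pairs.
There are 3 geometric isomers: CO mer, py trans; CO mer, py cis; CO fac, py cis.
Each arrangement has an internal mirror plane or centre of symmetry, so none is chiral.

3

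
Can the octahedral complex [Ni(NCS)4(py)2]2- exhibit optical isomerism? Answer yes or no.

no

In an octahedral complex each vertex has one trans partner and four cis neighbours.
Working through the distinct placements yields 2 geometric isomers: py trans; py cis.
Each arrangement has an internal mirror plane or centre of symmetry, so none is chiral.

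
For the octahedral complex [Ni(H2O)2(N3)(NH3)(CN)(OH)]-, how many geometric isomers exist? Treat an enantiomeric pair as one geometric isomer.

9

The six octahedral sites form three mutually perpendicular trans pairs.
Systematic enumeration (placing each ligand type in turn and discarding arrangements equivalent by rotation or reflection) gives 9 geometric isomers.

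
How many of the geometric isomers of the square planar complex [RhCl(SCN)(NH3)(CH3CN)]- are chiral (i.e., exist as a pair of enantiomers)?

A square has two trans pairs of vertices; adjacent vertices are cis.
There are 3 geometric isomers: (CH3CN/NH3 trans, Cl/SCN trans); (CH3CN/SCN trans, Cl/NH3 trans); (CH3CN/Cl trans, NH3/SCN trans).
Each arrangement has an internal mirror plane or centre of symmetry, so none is chiral.

0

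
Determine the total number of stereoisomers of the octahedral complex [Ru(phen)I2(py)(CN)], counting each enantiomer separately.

6

In an octahedral complex each vertex has one trans partner and four cis neighbours.
Each phen is bidentate and must span two cis positions.
Systematic placement gives 4 geometric isomers: I cis (3 arrangements, 2 chiral); I trans.
Of these, 2 lack any improper symmetry element and so occur as enantiomeric pairs, giving 4 + 2 = 6 stereoisomers in total.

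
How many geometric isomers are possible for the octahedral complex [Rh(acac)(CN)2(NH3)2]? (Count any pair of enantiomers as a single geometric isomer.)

An octahedron has six vertices in three trans pairs; every non-trans pair is cis.
Each acac is bidentate and must span two cis positions.
The distinct arrangements are (3 in all): CN trans, NH3 cis; CN cis, NH3 cis (chiral); CN cis, NH3 trans.

3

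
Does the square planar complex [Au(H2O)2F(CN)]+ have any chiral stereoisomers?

no

The distinct arrangements are (2 in all): H2O cis; H2O trans.
Each arrangement has an internal mirror plane or centre of symmetry, so none is chiral.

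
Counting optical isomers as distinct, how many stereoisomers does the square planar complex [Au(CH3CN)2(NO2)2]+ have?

2

In a square planar complex each vertex has one trans partner and two cis neighbours.
The distinct arrangements are (2 in all): CH3CN cis; CH3CN trans.
Each arrangement has an internal mirror plane or centre of symmetry, so none is chiral.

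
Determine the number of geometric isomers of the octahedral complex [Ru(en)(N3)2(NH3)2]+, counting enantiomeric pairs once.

In an octahedral complex each vertex has one trans partner and four cis neighbours.
Each en is bidentate and must span two cis positions.
There are 3 geometric isomers: N3 trans, NH3 cis; N3 cis, NH3 cis (chiral); N3 cis, NH3 trans.

3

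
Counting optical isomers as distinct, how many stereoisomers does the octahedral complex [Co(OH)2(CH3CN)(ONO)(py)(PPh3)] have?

The six octahedral sites form three mutually perpendicular trans pairs.
Systematic enumeration (placing each ligand type in turn and discarding arrangements equivalent by rotation or reflection) gives 9 geometric isomers.
Of these, 6 lack any improper symmetry element and so occur as enantiomeric pairs, giving 9 + 6 = 15 stereoisomers in total.

15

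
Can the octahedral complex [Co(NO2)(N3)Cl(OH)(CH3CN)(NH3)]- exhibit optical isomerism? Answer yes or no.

yes

An octahedron has six vertices in three trans pairs; every non-trans pair is cis.
Systematic enumeration (placing each ligand type in turn and discarding arrangements equivalent by rotation or reflection) gives 15 geometric isomers.
Of these, 15 lack any improper symmetry element and so occur as enantiomeric pairs, giving 15 + 15 = 30 stereoisomers in total.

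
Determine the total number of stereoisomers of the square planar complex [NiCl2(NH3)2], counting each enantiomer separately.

2

Systematic placement gives 2 geometric isomers: Cl cis; Cl trans.
Each arrangement has an internal mirror plane or centre of symmetry, so none is chiral.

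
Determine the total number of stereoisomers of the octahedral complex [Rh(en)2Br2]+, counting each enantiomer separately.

Each en is bidentate and must span two cis positions.
The distinct arrangements are (2 in all): Br trans; Br cis (chiral).
One of these lacks any improper symmetry element and so occurs as an enantiomeric pair, giving 2 + 1 = 3 stereoisomers in total.

3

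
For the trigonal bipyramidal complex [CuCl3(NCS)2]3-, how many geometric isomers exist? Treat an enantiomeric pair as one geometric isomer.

3

In a trigonal bipyramid the two axial positions differ from the three equatorial ones.
The distinct arrangements are (3 in all): NCS both equatorial; NCS one axial, one equatorial; NCS both axial.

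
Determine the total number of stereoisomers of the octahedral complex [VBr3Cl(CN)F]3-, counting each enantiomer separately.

5

The six octahedral sites form three mutually perpendicular trans pairs.
There are 4 geometric isomers: Br mer (3 arrangements); Br fac (chiral).
One of these lacks any improper symmetry element and so occurs as an enantiomeric pair, giving 4 + 1 = 5 stereoisomers in total.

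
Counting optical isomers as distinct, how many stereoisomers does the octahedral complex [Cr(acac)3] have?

The six octahedral sites form three mutually perpendicular trans pairs.
Each acac is bidentate and must span two cis positions.
Only one geometric arrangement is possible; it has no improper symmetry element, so it exists as a pair of enantiomers (2 stereoisomers).

2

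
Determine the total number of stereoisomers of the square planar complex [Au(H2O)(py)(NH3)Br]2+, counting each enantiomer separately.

3

A square has two trans pairs of vertices; adjacent vertices are cis.
Systematic placement gives 3 geometric isomers: (Br/NH3 trans, H2O/py trans); (Br/py trans, H2O/NH3 trans); (Br/H2O trans, NH3/py trans).
Each arrangement has an internal mirror plane or centre of symmetry, so none is chiral.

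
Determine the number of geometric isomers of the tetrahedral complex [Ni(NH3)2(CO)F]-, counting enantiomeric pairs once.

Only one geometric arrangement is possible.

1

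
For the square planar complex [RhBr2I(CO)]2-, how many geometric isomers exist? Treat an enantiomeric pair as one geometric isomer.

2

In a square planar complex each vertex has one trans partner and two cis neighbours.
Working through the distinct placements yields 2 geometric isomers: Br cis; Br trans.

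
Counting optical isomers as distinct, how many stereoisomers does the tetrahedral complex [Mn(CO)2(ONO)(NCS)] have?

All four vertices of a tetrahedron are equivalent and mutually adjacent, so cis/trans isomerism cannot arise.
Only one geometric arrangement is possible.

1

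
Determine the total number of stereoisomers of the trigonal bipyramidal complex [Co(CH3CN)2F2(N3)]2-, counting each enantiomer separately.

In a trigonal bipyramid the two axial positions differ from the three equatorial ones.
Placing the ligands in turn and identifying arrangements related by rotation or reflection leaves 5 distinct geometric isomers.
One of these lacks any improper symmetry element and so occurs as an enantiomeric pair, giving 5 + 1 = 6 stereoisomers in total.

6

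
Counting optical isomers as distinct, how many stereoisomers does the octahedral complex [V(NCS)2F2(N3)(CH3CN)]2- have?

An octahedron has six vertices in three trans pairs; every non-trans pair is cis.
The distinct arrangements are (6 in all): NCS trans, F cis; NCS cis, F cis (3 arrangements, 2 chiral); NCS trans, F trans; NCS cis, F trans.
Of these, 2 lack any improper symmetry element and so occur as enantiomeric pairs, giving 6 + 2 = 8 stereoisomers in total.

8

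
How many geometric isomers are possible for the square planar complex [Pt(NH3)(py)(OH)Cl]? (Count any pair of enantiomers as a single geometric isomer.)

3

In a square planar complex each vertex has one trans partner and two cis neighbours.
Systematic placement gives 3 geometric isomers: (Cl/OH trans, NH3/py trans); (Cl/py trans, NH3/OH trans); (Cl/NH3 trans, OH/py trans).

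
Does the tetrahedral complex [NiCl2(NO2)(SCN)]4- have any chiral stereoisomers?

no

All four vertices of a tetrahedron are equivalent and mutually adjacent, so cis/trans isomerism cannot arise.
Only one geometric arrangement is possible.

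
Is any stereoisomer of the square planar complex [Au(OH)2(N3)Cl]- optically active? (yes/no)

A square has two trans pairs of vertices; adjacent vertices are cis.
Systematic placement gives 2 geometric isomers: OH cis; OH trans.
Each arrangement has an internal mirror plane or centre of symmetry, so none is chiral.

no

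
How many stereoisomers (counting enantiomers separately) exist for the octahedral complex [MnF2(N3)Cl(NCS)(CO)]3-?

The six octahedral sites form three mutually perpendicular trans pairs.
Placing the ligands in turn and identifying arrangements related by rotation or reflection leaves 9 distinct geometric isomers.
Of these, 6 lack any improper symmetry element and so occur as enantiomeric pairs, giving 9 + 6 = 15 stereoisomers in total.

15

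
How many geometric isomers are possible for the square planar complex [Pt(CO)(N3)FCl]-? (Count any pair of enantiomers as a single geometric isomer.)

A square has two trans pairs of vertices; adjacent vertices are cis.
There are 3 geometric isomers: (CO/F trans, Cl/N3 trans); (CO/N3 trans, Cl/F trans); (CO/Cl trans, F/N3 trans).

3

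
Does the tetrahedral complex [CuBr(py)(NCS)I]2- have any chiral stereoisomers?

yes

In a tetrahedral complex all four positions are equivalent and every pair of ligands is adjacent — there is no cis/trans distinction.
Only one geometric arrangement is possible; it has no improper symmetry element, so it exists as a pair of enantiomers (2 stereoisomers).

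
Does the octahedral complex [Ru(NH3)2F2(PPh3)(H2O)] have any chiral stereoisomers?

An octahedron has six vertices in three trans pairs; every non-trans pair is cis.
Working through the distinct placements yields 6 geometric isomers: NH3 cis, F trans; NH3 trans, F trans; NH3 cis, F cis (3 arrangements, 2 chiral); NH3 trans, F cis.
Of these, 2 lack any improper symmetry element and so occur as enantiomeric pairs, giving 6 + 2 = 8 stereoisomers in total.

yes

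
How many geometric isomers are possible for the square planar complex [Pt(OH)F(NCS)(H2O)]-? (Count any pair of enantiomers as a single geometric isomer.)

3

The distinct arrangements are (3 in all): (F/NCS trans, H2O/OH trans); (F/OH trans, H2O/NCS trans); (F/H2O trans, NCS/OH trans).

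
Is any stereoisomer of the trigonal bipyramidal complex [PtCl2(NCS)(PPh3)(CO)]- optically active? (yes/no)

yes

Placing the ligands in turn and identifying arrangements related by rotation or reflection leaves 7 distinct geometric isomers.
Of these, 3 lack any improper symmetry element and so occur as enantiomeric pairs, giving 7 + 3 = 10 stereoisomers in total.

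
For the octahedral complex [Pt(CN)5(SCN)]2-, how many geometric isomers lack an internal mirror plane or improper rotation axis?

Only one geometric arrangement is possible.

0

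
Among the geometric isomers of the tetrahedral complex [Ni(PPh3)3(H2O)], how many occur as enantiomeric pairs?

All four vertices of a tetrahedron are equivalent and mutually adjacent, so cis/trans isomerism cannot arise.
Only one geometric arrangement is possible.

0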